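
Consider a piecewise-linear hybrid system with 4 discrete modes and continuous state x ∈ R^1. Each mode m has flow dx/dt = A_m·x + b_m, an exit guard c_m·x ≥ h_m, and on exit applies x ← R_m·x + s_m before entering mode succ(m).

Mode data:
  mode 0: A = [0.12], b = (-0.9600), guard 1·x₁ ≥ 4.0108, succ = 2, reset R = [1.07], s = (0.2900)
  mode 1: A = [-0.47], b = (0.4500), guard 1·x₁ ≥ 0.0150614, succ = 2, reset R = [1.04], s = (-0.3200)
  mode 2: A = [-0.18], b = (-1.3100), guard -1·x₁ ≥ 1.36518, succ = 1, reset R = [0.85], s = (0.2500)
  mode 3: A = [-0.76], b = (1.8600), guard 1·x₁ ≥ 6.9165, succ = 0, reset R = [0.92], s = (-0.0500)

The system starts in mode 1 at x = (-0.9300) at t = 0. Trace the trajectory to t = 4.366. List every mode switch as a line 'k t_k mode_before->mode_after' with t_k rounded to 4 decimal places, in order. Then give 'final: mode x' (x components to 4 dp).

1 1.4778 1->2
2 2.3946 2->1
3 3.8502 1->2
final: 2 -0.9226

Mode 1: guard c·x = 0.0151 hit at Δt = 1.4778 (t = 1.4778), x⁻ = (0.0151) → reset → x⁺ = (-0.3043), jump to mode 2
Mode 2: guard c·x = 1.3652 hit at Δt = 0.9168 (t = 2.3946), x⁻ = (-1.3652) → reset → x⁺ = (-0.9104), jump to mode 1
Mode 1: guard c·x = 0.0151 hit at Δt = 1.4556 (t = 3.8502), x⁻ = (0.0151) → reset → x⁺ = (-0.3043), jump to mode 2
Mode 2: flow for 0.5158 to horizon, guard not reached → x = (-0.9226)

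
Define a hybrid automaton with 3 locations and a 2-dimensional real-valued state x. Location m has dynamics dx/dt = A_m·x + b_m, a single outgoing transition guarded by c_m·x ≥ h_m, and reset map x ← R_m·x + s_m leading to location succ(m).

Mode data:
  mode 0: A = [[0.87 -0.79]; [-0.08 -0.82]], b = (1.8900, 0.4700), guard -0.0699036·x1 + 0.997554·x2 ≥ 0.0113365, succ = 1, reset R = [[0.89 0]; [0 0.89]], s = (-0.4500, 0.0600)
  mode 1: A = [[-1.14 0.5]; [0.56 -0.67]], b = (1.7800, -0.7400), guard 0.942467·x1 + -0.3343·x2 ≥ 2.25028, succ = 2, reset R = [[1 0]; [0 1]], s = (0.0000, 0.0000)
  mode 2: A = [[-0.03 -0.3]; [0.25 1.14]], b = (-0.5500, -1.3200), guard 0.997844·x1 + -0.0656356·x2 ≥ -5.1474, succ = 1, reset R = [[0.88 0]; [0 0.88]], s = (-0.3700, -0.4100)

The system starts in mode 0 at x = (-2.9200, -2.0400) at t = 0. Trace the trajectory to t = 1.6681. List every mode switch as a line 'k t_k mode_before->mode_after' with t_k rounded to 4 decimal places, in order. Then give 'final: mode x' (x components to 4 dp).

Mode 0: guard c·x = 0.0113 hit at Δt = 1.3150 (t = 1.3150), x⁻ = (-2.3768, -0.1552) → reset → x⁺ = (-2.5653, -0.0781), jump to mode 1
Mode 1: flow for 0.3531 to horizon, guard not reached → x = (-1.2556, -0.6171)

1 1.3150 0->1
final: 1 -1.2556 -0.6171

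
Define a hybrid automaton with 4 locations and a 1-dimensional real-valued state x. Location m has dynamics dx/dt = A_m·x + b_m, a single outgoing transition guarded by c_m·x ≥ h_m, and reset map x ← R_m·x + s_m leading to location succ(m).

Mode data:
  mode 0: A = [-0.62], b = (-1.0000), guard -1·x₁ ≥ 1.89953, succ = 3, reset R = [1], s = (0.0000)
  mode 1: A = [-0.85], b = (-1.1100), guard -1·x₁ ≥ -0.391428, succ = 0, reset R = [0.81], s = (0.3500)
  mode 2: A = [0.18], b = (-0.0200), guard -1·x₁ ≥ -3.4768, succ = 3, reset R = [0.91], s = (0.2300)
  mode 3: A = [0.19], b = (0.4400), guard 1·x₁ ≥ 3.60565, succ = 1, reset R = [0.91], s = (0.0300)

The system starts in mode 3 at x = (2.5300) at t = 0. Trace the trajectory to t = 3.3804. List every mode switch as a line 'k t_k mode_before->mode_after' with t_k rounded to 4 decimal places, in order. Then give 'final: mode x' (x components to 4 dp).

Mode 3: guard c·x = 3.6056 hit at Δt = 1.0551 (t = 1.0551), x⁻ = (3.6056) → reset → x⁺ = (3.3111), jump to mode 1
Mode 1: guard c·x = -0.3914 hit at Δt = 1.1773 (t = 2.2324), x⁻ = (0.3914) → reset → x⁺ = (0.6671), jump to mode 0
Mode 0: flow for 1.1480 to horizon, guard not reached → x = (-0.4939)

1 1.0551 3->1
2 2.2324 1->0
final: 0 -0.4939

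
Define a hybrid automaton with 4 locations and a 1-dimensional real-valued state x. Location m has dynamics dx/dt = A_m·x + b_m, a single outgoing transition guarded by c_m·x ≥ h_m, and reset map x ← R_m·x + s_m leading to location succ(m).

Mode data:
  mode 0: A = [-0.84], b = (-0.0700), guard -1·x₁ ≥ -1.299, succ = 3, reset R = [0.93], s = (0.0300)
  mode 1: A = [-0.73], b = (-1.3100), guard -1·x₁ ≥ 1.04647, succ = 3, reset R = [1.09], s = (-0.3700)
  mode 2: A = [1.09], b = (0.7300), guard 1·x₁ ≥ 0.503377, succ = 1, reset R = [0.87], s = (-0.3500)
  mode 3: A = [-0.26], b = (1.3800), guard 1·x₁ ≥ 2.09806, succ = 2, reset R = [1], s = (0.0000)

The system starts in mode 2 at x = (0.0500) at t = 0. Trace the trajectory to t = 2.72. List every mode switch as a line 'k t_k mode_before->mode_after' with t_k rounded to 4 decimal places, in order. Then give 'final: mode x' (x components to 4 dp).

1 0.4482 2->1
2 1.7124 1->3
final: 3 0.0608

Mode 2: guard c·x = 0.5034 hit at Δt = 0.4482 (t = 0.4482), x⁻ = (0.5034) → reset → x⁺ = (0.0879), jump to mode 1
Mode 1: guard c·x = 1.0465 hit at Δt = 1.2642 (t = 1.7124), x⁻ = (-1.0465) → reset → x⁺ = (-1.5107), jump to mode 3
Mode 3: flow for 1.0076 to horizon, guard not reached → x = (0.0608)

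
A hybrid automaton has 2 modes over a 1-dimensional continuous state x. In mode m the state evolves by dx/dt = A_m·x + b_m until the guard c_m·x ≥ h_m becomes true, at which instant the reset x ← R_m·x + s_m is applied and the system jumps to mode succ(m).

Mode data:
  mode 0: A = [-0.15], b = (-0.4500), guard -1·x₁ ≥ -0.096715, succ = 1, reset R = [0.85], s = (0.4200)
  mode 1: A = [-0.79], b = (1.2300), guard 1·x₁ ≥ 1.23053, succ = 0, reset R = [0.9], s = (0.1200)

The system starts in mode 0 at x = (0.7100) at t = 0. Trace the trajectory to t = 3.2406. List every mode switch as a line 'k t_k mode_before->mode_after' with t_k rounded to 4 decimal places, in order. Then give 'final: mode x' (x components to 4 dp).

1 1.2046 0->1
2 2.6892 1->0
final: 0 0.8919

Mode 0: guard c·x = -0.0967 hit at Δt = 1.2046 (t = 1.2046), x⁻ = (0.0967) → reset → x⁺ = (0.5022), jump to mode 1
Mode 1: guard c·x = 1.2305 hit at Δt = 1.4846 (t = 2.6892), x⁻ = (1.2305) → reset → x⁺ = (1.2275), jump to mode 0
Mode 0: flow for 0.5514 to horizon, guard not reached → x = (0.8919)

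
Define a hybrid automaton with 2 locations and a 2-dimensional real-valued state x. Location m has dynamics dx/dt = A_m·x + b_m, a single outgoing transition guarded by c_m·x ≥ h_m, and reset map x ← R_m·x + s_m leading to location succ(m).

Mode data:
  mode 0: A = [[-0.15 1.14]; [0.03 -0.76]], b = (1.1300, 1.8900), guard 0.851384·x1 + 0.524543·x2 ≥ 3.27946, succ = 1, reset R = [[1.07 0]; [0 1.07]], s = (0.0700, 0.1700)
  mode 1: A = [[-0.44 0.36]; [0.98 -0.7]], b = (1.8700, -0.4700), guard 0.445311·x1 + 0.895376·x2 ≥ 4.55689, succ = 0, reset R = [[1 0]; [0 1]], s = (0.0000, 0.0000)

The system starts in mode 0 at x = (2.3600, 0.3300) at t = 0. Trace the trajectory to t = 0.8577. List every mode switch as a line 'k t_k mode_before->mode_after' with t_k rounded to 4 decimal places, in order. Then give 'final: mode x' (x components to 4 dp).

1 0.5314 0->1
final: 1 3.7619 1.9559

Mode 0: guard c·x = 3.2795 hit at Δt = 0.5314 (t = 0.5314), x⁻ = (3.1847, 1.0829) → reset → x⁺ = (3.4776, 1.3288), jump to mode 1
Mode 1: flow for 0.3263 to horizon, guard not reached → x = (3.7619, 1.9559)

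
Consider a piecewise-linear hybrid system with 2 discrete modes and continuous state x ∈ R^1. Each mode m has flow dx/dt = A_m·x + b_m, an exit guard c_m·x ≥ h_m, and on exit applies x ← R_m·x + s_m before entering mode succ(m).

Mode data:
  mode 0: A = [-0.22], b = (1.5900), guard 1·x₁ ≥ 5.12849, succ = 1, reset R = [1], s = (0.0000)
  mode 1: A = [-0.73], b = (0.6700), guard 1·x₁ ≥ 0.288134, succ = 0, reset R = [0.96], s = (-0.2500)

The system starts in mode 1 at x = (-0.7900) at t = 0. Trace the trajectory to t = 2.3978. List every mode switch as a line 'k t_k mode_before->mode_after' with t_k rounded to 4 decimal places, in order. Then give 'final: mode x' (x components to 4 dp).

Mode 1: guard c·x = 0.2881 hit at Δt = 1.3668 (t = 1.3668), x⁻ = (0.2881) → reset → x⁺ = (0.0266), jump to mode 0
Mode 0: flow for 1.0310 to horizon, guard not reached → x = (1.4879)

1 1.3668 1->0
final: 0 1.4879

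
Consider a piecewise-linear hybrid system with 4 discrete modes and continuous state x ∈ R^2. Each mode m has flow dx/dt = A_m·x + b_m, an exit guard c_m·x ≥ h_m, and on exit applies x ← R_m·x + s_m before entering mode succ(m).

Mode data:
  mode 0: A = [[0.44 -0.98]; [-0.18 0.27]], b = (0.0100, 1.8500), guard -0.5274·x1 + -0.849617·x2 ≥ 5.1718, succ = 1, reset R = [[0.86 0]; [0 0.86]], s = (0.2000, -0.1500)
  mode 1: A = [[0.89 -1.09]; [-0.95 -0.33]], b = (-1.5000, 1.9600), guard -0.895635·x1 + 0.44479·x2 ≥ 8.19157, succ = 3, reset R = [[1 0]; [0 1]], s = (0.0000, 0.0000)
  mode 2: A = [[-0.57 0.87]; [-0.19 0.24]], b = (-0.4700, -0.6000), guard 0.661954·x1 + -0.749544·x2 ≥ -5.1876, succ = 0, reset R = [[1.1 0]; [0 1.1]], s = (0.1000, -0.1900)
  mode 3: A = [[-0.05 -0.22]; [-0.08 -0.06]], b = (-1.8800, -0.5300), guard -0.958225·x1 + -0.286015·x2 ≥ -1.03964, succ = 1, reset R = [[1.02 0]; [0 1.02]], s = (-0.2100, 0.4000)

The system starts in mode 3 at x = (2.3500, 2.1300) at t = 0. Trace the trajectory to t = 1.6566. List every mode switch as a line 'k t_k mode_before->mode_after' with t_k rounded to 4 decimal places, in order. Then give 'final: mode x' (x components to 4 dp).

1 0.7354 3->1
final: 1 -5.5263 4.6165

Mode 3: guard c·x = -1.0396 hit at Δt = 0.7354 (t = 0.7354), x⁻ = (0.6156, 1.5725) → reset → x⁺ = (0.4179, 2.0040), jump to mode 1
Mode 1: flow for 0.9212 to horizon, guard not reached → x = (-5.5263, 4.6165)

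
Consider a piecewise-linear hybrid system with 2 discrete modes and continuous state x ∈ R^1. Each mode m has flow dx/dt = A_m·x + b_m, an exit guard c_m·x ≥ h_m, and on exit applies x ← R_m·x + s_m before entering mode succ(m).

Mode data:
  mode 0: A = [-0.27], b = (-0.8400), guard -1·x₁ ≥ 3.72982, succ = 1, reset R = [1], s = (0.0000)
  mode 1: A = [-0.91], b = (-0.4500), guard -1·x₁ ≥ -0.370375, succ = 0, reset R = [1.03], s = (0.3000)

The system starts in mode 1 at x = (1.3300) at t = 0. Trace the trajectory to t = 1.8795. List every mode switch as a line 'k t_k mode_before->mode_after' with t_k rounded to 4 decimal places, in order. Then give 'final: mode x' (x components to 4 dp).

Mode 1: guard c·x = -0.3704 hit at Δt = 0.8203 (t = 0.8203), x⁻ = (0.3704) → reset → x⁺ = (0.6815), jump to mode 0
Mode 0: flow for 1.0592 to horizon, guard not reached → x = (-0.2618)

1 0.8203 1->0
final: 0 -0.2618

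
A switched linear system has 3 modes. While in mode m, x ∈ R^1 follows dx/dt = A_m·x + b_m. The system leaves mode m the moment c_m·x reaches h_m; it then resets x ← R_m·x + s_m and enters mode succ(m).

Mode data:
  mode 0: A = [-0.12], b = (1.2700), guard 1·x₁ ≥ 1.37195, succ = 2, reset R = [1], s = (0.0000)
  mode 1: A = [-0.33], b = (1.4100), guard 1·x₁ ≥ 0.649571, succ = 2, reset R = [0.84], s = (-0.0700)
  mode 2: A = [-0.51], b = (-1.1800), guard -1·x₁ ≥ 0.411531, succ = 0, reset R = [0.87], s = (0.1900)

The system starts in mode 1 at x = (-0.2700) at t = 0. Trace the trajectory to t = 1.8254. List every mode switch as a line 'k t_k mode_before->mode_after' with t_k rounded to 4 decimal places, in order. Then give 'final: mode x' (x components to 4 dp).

Mode 1: guard c·x = 0.6496 hit at Δt = 0.6854 (t = 0.6854), x⁻ = (0.6496) → reset → x⁺ = (0.4756), jump to mode 2
Mode 2: guard c·x = 0.4115 hit at Δt = 0.7506 (t = 1.4360), x⁻ = (-0.4115) → reset → x⁺ = (-0.1680), jump to mode 0
Mode 0: flow for 0.3894 to horizon, guard not reached → x = (0.3228)

1 0.6854 1->2
2 1.4360 2->0
final: 0 0.3228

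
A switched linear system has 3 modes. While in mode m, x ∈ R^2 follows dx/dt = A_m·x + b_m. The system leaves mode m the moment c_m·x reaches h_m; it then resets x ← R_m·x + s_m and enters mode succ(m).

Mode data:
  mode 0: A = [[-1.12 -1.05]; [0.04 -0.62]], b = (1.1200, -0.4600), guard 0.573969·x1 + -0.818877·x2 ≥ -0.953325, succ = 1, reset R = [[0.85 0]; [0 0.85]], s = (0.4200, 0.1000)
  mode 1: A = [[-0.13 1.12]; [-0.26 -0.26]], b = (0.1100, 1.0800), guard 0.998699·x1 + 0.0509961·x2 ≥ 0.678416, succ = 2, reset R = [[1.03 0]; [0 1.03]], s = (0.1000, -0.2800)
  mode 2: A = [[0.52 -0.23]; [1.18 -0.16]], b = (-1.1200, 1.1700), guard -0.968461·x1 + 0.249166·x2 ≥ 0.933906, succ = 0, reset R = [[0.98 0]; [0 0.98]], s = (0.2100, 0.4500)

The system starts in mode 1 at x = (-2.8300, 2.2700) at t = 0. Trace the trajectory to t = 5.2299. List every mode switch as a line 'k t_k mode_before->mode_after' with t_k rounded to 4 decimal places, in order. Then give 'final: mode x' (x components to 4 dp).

1 1.0188 1->2
2 1.4806 2->0
3 3.0749 0->1
4 3.5491 1->2
5 4.4240 2->0
final: 0 -0.3967 1.1268

Mode 1: guard c·x = 0.6784 hit at Δt = 1.0188 (t = 1.0188), x⁻ = (0.5279, 2.9655) → reset → x⁺ = (0.6437, 2.7745), jump to mode 2
Mode 2: guard c·x = 0.9339 hit at Δt = 0.4618 (t = 1.4806), x⁻ = (-0.1307, 3.2403) → reset → x⁺ = (0.0820, 3.6255), jump to mode 0
Mode 0: guard c·x = -0.9533 hit at Δt = 1.5943 (t = 3.0749), x⁻ = (-0.4364, 0.8583) → reset → x⁺ = (0.0490, 0.8295), jump to mode 1
Mode 1: guard c·x = 0.6784 hit at Δt = 0.4742 (t = 3.5491), x⁻ = (0.6192, 1.1771) → reset → x⁺ = (0.7378, 0.9324), jump to mode 2
Mode 2: guard c·x = 0.9339 hit at Δt = 0.8749 (t = 4.4240), x⁻ = (-0.4640, 1.9446) → reset → x⁺ = (-0.2447, 2.3557), jump to mode 0
Mode 0: flow for 0.8059 to horizon, guard not reached → x = (-0.3967, 1.1268)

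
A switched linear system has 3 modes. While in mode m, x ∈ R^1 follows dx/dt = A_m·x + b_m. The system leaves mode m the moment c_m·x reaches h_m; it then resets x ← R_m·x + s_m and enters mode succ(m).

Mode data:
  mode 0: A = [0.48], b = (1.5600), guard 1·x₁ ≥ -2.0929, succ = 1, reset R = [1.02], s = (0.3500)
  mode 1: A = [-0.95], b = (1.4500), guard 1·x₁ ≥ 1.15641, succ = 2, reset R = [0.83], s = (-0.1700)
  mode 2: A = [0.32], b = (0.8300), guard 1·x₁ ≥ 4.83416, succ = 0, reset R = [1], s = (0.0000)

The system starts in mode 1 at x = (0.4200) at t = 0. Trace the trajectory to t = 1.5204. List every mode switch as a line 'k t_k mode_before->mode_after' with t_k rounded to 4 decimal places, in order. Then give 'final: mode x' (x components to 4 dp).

Mode 1: guard c·x = 1.1564 hit at Δt = 1.1532 (t = 1.1532), x⁻ = (1.1564) → reset → x⁺ = (0.7898), jump to mode 2
Mode 2: flow for 0.3672 to horizon, guard not reached → x = (1.2117)

1 1.1532 1->2
final: 2 1.2117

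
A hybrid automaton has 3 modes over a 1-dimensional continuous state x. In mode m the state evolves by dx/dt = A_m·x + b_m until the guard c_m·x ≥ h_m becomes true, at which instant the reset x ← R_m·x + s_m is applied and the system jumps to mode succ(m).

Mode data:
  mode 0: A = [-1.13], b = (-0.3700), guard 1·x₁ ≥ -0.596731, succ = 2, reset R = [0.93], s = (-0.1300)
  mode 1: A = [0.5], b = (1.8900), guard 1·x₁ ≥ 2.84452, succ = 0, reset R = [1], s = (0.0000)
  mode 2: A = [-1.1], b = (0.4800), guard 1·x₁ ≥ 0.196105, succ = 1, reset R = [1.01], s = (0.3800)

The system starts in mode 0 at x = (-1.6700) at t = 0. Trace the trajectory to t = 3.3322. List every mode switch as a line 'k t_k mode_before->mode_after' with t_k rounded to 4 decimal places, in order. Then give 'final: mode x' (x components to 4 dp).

1 1.4217 0->2
2 2.8222 2->1
final: 1 1.8439

Mode 0: guard c·x = -0.5967 hit at Δt = 1.4217 (t = 1.4217), x⁻ = (-0.5967) → reset → x⁺ = (-0.6850), jump to mode 2
Mode 2: guard c·x = 0.1961 hit at Δt = 1.4005 (t = 2.8222), x⁻ = (0.1961) → reset → x⁺ = (0.5781), jump to mode 1
Mode 1: flow for 0.5100 to horizon, guard not reached → x = (1.8439)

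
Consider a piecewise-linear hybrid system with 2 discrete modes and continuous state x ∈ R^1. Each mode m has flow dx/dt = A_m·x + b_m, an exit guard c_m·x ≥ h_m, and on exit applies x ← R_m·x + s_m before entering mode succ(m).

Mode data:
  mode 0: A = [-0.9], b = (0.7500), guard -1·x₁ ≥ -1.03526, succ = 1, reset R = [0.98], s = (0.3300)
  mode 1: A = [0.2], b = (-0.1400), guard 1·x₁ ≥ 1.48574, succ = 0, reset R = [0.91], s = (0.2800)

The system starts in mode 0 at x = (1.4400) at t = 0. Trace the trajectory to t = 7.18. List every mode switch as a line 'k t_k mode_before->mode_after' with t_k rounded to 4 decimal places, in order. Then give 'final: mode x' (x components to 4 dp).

1 1.2223 0->1
2 2.2126 1->0
3 3.7405 0->1
4 4.7308 1->0
5 6.2587 0->1
final: 1 1.4750

Mode 0: guard c·x = -1.0353 hit at Δt = 1.2223 (t = 1.2223), x⁻ = (1.0353) → reset → x⁺ = (1.3446), jump to mode 1
Mode 1: guard c·x = 1.4857 hit at Δt = 0.9903 (t = 2.2126), x⁻ = (1.4857) → reset → x⁺ = (1.6320), jump to mode 0
Mode 0: guard c·x = -1.0353 hit at Δt = 1.5279 (t = 3.7405), x⁻ = (1.0353) → reset → x⁺ = (1.3446), jump to mode 1
Mode 1: guard c·x = 1.4857 hit at Δt = 0.9903 (t = 4.7308), x⁻ = (1.4857) → reset → x⁺ = (1.6320), jump to mode 0
Mode 0: guard c·x = -1.0353 hit at Δt = 1.5279 (t = 6.2587), x⁻ = (1.0353) → reset → x⁺ = (1.3446), jump to mode 1
Mode 1: flow for 0.9213 to horizon, guard not reached → x = (1.4750)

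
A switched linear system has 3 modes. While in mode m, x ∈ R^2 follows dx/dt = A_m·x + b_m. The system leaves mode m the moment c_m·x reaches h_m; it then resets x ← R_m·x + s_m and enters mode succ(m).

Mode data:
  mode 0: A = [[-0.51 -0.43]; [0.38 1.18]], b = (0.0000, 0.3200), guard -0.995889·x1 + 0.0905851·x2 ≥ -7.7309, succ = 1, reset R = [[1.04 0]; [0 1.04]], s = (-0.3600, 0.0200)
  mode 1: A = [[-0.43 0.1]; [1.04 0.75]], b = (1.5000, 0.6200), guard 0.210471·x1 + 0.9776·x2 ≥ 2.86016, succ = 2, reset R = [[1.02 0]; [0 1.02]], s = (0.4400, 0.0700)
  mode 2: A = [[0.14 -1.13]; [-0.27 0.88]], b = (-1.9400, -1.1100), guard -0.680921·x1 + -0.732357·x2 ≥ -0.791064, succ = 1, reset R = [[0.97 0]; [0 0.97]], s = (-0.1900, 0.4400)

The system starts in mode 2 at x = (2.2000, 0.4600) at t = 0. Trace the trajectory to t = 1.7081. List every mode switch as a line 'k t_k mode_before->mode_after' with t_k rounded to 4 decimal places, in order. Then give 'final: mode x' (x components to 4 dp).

1 0.4475 2->1
2 1.1780 1->2
final: 2 -0.3598 3.2643

Mode 2: guard c·x = -0.7911 hit at Δt = 0.4475 (t = 0.4475), x⁻ = (1.3677, -0.1915) → reset → x⁺ = (1.1367, 0.2542), jump to mode 1
Mode 1: guard c·x = 2.8602 hit at Δt = 0.7305 (t = 1.1780), x⁻ = (1.8522, 2.5269) → reset → x⁺ = (2.3293, 2.6475), jump to mode 2
Mode 2: flow for 0.5301 to horizon, guard not reached → x = (-0.3598, 3.2643)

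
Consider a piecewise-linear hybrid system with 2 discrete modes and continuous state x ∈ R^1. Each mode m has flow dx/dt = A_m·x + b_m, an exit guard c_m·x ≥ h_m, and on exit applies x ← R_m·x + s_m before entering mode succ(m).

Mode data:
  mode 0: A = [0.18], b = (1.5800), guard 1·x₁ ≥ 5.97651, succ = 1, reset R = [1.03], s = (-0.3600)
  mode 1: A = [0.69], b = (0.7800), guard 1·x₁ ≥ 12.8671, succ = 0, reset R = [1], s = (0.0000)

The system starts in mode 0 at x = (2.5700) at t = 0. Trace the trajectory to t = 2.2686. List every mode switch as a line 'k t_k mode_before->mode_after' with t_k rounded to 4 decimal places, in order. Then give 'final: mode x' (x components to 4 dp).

1 1.4584 0->1
final: 1 10.9835

Mode 0: guard c·x = 5.9765 hit at Δt = 1.4584 (t = 1.4584), x⁻ = (5.9765) → reset → x⁺ = (5.7958), jump to mode 1
Mode 1: flow for 0.8102 to horizon, guard not reached → x = (10.9835)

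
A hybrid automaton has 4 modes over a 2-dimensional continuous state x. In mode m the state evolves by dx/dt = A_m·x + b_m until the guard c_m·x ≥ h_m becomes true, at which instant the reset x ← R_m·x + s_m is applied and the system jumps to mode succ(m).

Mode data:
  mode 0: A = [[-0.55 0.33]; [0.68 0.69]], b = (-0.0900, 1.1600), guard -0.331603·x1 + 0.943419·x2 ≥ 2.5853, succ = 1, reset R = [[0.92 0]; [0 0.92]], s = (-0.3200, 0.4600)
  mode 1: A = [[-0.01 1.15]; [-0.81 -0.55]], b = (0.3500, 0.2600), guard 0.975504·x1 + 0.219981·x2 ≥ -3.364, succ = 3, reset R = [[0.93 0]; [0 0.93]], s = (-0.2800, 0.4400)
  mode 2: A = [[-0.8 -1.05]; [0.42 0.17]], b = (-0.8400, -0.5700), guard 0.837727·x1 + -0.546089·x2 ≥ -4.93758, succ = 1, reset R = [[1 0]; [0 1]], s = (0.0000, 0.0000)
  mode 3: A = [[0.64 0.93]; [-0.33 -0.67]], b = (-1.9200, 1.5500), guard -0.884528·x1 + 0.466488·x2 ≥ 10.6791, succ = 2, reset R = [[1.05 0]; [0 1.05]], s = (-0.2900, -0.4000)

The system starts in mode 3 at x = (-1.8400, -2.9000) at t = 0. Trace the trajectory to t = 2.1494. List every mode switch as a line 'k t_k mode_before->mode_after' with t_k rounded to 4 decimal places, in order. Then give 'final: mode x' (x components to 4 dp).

1 1.4876 3->2
final: 2 -7.5629 -0.6803

Mode 3: guard c·x = 10.6791 hit at Δt = 1.4876 (t = 1.4876), x⁻ = (-10.7318, 2.5435) → reset → x⁺ = (-11.5584, 2.2707), jump to mode 2
Mode 2: flow for 0.6618 to horizon, guard not reached → x = (-7.5629, -0.6803)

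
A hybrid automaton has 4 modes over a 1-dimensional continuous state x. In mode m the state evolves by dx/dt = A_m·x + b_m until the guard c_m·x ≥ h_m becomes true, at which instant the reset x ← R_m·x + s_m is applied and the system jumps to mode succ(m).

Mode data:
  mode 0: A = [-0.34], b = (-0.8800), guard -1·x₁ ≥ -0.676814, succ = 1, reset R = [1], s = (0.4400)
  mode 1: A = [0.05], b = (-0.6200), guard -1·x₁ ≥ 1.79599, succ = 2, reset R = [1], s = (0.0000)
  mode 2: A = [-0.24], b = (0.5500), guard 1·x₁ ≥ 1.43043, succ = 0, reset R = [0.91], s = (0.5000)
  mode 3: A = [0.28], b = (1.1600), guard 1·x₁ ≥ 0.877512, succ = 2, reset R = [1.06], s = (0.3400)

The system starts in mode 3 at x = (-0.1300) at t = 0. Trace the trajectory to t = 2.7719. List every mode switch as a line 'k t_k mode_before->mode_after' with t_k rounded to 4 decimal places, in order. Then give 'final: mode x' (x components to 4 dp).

Mode 3: guard c·x = 0.8775 hit at Δt = 0.8000 (t = 0.8000), x⁻ = (0.8775) → reset → x⁺ = (1.2702), jump to mode 2
Mode 2: guard c·x = 1.4304 hit at Δt = 0.7111 (t = 1.5111), x⁻ = (1.4304) → reset → x⁺ = (1.8017), jump to mode 0
Mode 0: guard c·x = -0.6768 hit at Δt = 0.8707 (t = 2.3818), x⁻ = (0.6768) → reset → x⁺ = (1.1168), jump to mode 1
Mode 1: flow for 0.3901 to horizon, guard not reached → x = (0.8946)

1 0.8000 3->2
2 1.5111 2->0
3 2.3818 0->1
final: 1 0.8946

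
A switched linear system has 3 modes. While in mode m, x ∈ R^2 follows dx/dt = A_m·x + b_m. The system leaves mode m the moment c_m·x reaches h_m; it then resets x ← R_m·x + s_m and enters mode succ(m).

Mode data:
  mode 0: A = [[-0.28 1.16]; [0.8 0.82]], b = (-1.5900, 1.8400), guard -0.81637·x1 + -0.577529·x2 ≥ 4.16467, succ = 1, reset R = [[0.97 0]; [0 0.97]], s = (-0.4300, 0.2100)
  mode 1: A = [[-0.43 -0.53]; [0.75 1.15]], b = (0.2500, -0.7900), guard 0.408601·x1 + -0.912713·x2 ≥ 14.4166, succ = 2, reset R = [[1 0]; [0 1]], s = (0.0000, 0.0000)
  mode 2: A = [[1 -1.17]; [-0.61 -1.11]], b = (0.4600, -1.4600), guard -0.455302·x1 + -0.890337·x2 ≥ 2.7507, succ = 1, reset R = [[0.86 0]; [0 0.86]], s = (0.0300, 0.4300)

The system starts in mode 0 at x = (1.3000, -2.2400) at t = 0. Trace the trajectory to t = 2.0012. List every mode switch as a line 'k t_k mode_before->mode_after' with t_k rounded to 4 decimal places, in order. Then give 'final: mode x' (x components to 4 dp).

Mode 0: guard c·x = 4.1647 hit at Δt = 1.0723 (t = 1.0723), x⁻ = (-2.9724, -3.0095) → reset → x⁺ = (-3.3132, -2.7092), jump to mode 1
Mode 1: flow for 0.9289 to horizon, guard not reached → x = (0.7518, -11.5039)

1 1.0723 0->1
final: 1 0.7518 -11.5039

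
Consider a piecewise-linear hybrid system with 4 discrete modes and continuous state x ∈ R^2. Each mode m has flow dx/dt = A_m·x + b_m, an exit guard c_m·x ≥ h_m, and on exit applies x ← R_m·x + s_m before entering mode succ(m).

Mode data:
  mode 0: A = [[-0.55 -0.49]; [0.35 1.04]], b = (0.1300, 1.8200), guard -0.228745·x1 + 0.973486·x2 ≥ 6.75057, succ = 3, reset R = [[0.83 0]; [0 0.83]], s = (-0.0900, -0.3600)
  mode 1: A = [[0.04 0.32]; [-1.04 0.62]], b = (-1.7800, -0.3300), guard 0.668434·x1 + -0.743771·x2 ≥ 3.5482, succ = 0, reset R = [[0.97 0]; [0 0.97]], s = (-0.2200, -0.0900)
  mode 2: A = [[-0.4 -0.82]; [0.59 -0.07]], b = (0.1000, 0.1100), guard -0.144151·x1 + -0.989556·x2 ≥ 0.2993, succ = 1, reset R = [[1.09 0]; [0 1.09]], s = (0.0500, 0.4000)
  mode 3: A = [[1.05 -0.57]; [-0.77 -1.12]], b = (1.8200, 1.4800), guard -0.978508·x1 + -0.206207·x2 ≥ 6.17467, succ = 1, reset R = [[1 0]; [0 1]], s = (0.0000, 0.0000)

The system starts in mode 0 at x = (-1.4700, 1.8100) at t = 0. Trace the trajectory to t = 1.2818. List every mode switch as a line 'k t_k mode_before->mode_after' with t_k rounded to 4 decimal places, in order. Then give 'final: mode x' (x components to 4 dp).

Mode 0: guard c·x = 6.7506 hit at Δt = 0.8935 (t = 0.8935), x⁻ = (-2.1802, 6.4221) → reset → x⁺ = (-1.8995, 4.9704), jump to mode 3
Mode 3: flow for 0.3883 to horizon, guard not reached → x = (-3.2418, 4.3105)

1 0.8935 0->3
final: 3 -3.2418 4.3105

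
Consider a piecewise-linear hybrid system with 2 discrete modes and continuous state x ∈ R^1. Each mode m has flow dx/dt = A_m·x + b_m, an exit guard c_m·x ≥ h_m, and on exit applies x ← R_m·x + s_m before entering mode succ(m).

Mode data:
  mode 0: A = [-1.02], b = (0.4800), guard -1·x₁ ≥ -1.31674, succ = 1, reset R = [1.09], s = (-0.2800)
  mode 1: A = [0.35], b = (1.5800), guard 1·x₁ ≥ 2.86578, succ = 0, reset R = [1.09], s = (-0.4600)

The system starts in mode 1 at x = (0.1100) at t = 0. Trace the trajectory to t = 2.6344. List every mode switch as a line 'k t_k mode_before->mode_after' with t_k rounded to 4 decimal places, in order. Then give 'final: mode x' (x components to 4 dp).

Mode 1: guard c·x = 2.8658 hit at Δt = 1.3356 (t = 1.3356), x⁻ = (2.8658) → reset → x⁺ = (2.6637), jump to mode 0
Mode 0: guard c·x = -1.3167 hit at Δt = 0.9337 (t = 2.2693), x⁻ = (1.3167) → reset → x⁺ = (1.1552), jump to mode 1
Mode 1: flow for 0.3651 to horizon, guard not reached → x = (1.9280)

1 1.3356 1->0
2 2.2693 0->1
final: 1 1.9280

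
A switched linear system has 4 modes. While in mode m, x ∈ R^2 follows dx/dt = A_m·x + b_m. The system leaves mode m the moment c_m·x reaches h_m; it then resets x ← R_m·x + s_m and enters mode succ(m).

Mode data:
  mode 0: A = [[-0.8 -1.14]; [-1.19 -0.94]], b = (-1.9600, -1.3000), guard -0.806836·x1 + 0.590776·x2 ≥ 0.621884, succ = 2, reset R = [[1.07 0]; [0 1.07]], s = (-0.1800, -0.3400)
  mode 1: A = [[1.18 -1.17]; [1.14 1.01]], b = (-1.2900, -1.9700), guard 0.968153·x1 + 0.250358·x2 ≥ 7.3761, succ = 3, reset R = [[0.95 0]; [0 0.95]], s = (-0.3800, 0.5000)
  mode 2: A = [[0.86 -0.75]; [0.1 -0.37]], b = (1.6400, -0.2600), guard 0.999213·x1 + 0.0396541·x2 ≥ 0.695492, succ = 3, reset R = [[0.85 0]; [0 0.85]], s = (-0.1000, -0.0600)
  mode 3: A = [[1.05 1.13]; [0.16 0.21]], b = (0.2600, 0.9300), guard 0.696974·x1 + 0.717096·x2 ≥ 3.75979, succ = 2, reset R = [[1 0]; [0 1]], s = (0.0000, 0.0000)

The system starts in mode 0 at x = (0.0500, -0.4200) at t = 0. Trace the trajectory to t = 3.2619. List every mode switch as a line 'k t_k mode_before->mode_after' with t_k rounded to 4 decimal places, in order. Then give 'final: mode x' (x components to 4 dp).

1 1.4277 0->2
2 2.5496 2->3
final: 3 0.8084 -0.0856

Mode 0: guard c·x = 0.6219 hit at Δt = 1.4277 (t = 1.4277), x⁻ = (-1.0961, -0.4444) → reset → x⁺ = (-1.3529, -0.8155), jump to mode 2
Mode 2: guard c·x = 0.6955 hit at Δt = 1.1219 (t = 2.5496), x⁻ = (0.7284, -0.8145) → reset → x⁺ = (0.5191, -0.7523), jump to mode 3
Mode 3: flow for 0.7123 to horizon, guard not reached → x = (0.8084, -0.0856)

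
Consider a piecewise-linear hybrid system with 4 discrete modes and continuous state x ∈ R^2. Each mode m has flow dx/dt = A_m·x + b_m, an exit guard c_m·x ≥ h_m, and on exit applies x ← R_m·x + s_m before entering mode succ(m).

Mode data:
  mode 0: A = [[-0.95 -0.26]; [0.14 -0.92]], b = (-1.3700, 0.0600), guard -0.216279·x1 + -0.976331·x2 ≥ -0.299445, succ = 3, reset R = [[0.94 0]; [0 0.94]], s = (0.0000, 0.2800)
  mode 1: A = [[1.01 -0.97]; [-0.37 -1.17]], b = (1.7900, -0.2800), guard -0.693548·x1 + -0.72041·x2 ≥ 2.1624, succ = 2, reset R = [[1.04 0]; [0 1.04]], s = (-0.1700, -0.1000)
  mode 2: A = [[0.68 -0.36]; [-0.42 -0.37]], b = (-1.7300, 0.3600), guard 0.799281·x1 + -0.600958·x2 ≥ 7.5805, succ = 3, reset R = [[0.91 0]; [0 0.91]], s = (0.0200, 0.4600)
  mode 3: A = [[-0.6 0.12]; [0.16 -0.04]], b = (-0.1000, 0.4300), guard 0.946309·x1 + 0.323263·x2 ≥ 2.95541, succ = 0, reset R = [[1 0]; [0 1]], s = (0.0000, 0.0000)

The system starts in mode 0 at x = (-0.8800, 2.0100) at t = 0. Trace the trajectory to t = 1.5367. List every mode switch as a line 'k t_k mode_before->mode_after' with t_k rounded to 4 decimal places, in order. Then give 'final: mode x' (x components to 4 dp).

1 1.1286 0->3
final: 3 -1.0607 0.9514

Mode 0: guard c·x = -0.2994 hit at Δt = 1.1286 (t = 1.1286), x⁻ = (-1.4460, 0.6270) → reset → x⁺ = (-1.3592, 0.8694), jump to mode 3
Mode 3: flow for 0.4081 to horizon, guard not reached → x = (-1.0607, 0.9514)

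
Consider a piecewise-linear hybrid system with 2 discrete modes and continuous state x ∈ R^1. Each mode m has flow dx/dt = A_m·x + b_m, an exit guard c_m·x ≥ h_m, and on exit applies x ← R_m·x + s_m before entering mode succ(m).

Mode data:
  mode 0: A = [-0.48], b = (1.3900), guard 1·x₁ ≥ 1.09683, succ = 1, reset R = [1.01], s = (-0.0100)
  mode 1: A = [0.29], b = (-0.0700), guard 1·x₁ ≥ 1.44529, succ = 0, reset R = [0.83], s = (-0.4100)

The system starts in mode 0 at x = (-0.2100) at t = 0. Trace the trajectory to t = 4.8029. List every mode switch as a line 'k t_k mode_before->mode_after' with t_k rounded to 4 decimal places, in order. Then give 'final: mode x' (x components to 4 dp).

Mode 0: guard c·x = 1.0968 hit at Δt = 1.1376 (t = 1.1376), x⁻ = (1.0968) → reset → x⁺ = (1.0978), jump to mode 1
Mode 1: guard c·x = 1.4453 hit at Δt = 1.1744 (t = 2.3120), x⁻ = (1.4453) → reset → x⁺ = (0.7896), jump to mode 0
Mode 0: guard c·x = 1.0968 hit at Δt = 0.3285 (t = 2.6405), x⁻ = (1.0968) → reset → x⁺ = (1.0978), jump to mode 1
Mode 1: guard c·x = 1.4453 hit at Δt = 1.1744 (t = 3.8149), x⁻ = (1.4453) → reset → x⁺ = (0.7896), jump to mode 0
Mode 0: guard c·x = 1.0968 hit at Δt = 0.3285 (t = 4.1433), x⁻ = (1.0968) → reset → x⁺ = (1.0978), jump to mode 1
Mode 1: flow for 0.6596 to horizon, guard not reached → x = (1.2783)

1 1.1376 0->1
2 2.3120 1->0
3 2.6405 0->1
4 3.8149 1->0
5 4.1433 0->1
final: 1 1.2783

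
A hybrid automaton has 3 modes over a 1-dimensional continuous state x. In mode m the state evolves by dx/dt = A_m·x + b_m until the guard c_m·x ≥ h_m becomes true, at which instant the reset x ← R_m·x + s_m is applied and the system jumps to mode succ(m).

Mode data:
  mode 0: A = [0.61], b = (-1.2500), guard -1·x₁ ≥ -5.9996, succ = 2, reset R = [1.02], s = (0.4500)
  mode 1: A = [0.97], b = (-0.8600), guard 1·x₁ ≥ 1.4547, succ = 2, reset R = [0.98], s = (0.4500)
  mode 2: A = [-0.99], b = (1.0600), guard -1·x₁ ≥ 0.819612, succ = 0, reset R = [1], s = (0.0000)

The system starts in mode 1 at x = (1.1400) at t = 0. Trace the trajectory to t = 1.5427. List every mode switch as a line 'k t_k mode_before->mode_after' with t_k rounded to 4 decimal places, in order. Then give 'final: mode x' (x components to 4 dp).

1 0.8323 1->2
final: 2 1.4691

Mode 1: guard c·x = 1.4547 hit at Δt = 0.8323 (t = 0.8323), x⁻ = (1.4547) → reset → x⁺ = (1.8756), jump to mode 2
Mode 2: flow for 0.7104 to horizon, guard not reached → x = (1.4691)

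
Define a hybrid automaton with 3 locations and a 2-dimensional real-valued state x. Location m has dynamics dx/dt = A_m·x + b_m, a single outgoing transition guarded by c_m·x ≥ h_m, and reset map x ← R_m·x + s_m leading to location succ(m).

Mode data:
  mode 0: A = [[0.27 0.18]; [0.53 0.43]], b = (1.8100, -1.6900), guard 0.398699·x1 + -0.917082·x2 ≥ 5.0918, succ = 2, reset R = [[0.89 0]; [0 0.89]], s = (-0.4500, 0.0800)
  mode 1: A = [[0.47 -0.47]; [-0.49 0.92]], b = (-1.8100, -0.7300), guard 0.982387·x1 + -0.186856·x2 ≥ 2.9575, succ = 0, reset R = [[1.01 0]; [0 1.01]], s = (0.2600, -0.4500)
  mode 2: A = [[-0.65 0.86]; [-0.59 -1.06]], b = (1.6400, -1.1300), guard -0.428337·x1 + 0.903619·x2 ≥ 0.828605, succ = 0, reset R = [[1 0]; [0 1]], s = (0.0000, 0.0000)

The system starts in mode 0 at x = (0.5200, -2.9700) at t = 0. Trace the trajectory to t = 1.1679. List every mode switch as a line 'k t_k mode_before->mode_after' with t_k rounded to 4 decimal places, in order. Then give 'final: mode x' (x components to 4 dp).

Mode 0: guard c·x = 5.0918 hit at Δt = 0.6835 (t = 0.6835), x⁻ = (1.4578, -4.9184) → reset → x⁺ = (0.8474, -4.2974), jump to mode 2
Mode 2: flow for 0.4844 to horizon, guard not reached → x = (0.0061, -3.0728)

1 0.6835 0->2
final: 2 0.0061 -3.0728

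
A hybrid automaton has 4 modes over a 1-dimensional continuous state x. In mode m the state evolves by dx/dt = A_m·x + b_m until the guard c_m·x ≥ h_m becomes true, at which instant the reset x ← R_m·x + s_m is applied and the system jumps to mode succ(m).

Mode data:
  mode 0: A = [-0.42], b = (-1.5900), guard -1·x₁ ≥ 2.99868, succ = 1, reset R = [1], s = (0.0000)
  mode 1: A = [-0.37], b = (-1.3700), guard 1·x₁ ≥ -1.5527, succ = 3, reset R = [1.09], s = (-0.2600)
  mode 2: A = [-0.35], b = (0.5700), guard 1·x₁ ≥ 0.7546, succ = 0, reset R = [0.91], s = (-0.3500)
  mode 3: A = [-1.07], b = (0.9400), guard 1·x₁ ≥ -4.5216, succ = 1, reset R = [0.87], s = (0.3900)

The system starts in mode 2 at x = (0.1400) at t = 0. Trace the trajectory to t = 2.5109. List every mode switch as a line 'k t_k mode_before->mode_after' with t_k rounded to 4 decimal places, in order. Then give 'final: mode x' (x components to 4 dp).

Mode 2: guard c·x = 0.7546 hit at Δt = 1.5215 (t = 1.5215), x⁻ = (0.7546) → reset → x⁺ = (0.3367), jump to mode 0
Mode 0: flow for 0.9894 to horizon, guard not reached → x = (-1.0650)

1 1.5215 2->0
final: 0 -1.0650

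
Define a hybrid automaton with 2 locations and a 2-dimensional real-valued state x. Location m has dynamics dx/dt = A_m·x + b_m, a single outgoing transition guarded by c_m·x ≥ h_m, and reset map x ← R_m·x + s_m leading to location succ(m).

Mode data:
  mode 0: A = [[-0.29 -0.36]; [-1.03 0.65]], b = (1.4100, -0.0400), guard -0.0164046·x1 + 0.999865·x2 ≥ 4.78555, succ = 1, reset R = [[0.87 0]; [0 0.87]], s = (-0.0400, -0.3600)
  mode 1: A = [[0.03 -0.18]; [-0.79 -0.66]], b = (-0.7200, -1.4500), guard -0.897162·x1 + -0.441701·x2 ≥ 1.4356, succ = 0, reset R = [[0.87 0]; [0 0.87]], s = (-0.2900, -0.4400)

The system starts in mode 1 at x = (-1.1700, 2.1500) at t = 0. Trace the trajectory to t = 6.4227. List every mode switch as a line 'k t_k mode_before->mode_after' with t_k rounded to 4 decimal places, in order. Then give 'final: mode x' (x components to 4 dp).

1 0.9313 1->0
2 2.4137 0->1
3 3.7301 1->0
4 4.8832 0->1
5 5.9955 1->0
final: 0 -1.9137 2.6752

Mode 1: guard c·x = 1.4356 hit at Δt = 0.9313 (t = 0.9313), x⁻ = (-2.1405, 1.0975) → reset → x⁺ = (-2.1522, 0.5148), jump to mode 0
Mode 0: guard c·x = 4.7855 hit at Δt = 1.4824 (t = 2.4137), x⁻ = (-0.8401, 4.7724) → reset → x⁺ = (-0.7709, 3.7920), jump to mode 1
Mode 1: guard c·x = 1.4356 hit at Δt = 1.3164 (t = 3.7301), x⁻ = (-2.3383, 1.4993) → reset → x⁺ = (-2.3243, 0.8644), jump to mode 0
Mode 0: guard c·x = 4.7855 hit at Δt = 1.1531 (t = 4.8832), x⁻ = (-1.2651, 4.7654) → reset → x⁺ = (-1.1406, 3.7859), jump to mode 1
Mode 1: guard c·x = 1.4356 hit at Δt = 1.1123 (t = 5.9955), x⁻ = (-2.5283, 1.8852) → reset → x⁺ = (-2.4896, 1.2001), jump to mode 0
Mode 0: flow for 0.4272 to horizon, guard not reached → x = (-1.9137, 2.6752)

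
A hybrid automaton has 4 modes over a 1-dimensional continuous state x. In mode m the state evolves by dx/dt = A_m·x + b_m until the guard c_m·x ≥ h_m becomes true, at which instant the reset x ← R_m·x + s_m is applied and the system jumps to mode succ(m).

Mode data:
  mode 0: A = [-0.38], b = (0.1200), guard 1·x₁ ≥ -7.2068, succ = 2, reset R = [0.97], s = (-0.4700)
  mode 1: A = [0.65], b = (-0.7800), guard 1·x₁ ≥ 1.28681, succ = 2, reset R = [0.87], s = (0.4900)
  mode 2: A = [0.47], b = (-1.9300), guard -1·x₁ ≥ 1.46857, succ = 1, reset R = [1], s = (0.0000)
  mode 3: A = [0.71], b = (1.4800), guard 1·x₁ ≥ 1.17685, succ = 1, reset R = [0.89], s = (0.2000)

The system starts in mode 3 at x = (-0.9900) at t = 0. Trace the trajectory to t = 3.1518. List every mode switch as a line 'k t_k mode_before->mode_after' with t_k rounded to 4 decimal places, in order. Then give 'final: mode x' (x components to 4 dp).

1 1.5378 3->1
2 2.4688 1->2
final: 2 0.6645

Mode 3: guard c·x = 1.1768 hit at Δt = 1.5378 (t = 1.5378), x⁻ = (1.1768) → reset → x⁺ = (1.2474), jump to mode 1
Mode 1: guard c·x = 1.2868 hit at Δt = 0.9310 (t = 2.4688), x⁻ = (1.2868) → reset → x⁺ = (1.6095), jump to mode 2
Mode 2: flow for 0.6830 to horizon, guard not reached → x = (0.6645)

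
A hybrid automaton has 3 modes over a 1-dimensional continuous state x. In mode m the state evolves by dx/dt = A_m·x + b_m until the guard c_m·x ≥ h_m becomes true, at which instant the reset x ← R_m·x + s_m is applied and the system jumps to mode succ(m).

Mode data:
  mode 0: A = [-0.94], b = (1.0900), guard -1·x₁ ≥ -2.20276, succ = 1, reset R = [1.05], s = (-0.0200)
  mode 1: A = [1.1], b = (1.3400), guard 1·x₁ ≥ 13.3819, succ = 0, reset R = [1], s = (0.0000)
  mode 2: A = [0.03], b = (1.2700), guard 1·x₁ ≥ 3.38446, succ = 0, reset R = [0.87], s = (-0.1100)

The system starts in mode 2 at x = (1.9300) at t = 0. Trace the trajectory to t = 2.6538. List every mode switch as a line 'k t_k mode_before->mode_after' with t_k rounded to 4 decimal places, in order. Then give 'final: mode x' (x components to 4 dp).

1 1.0777 2->0
2 1.5814 0->1
final: 1 10.2041

Mode 2: guard c·x = 3.3845 hit at Δt = 1.0777 (t = 1.0777), x⁻ = (3.3845) → reset → x⁺ = (2.8345), jump to mode 0
Mode 0: guard c·x = -2.2028 hit at Δt = 0.5037 (t = 1.5814), x⁻ = (2.2028) → reset → x⁺ = (2.2929), jump to mode 1
Mode 1: flow for 1.0724 to horizon, guard not reached → x = (10.2041)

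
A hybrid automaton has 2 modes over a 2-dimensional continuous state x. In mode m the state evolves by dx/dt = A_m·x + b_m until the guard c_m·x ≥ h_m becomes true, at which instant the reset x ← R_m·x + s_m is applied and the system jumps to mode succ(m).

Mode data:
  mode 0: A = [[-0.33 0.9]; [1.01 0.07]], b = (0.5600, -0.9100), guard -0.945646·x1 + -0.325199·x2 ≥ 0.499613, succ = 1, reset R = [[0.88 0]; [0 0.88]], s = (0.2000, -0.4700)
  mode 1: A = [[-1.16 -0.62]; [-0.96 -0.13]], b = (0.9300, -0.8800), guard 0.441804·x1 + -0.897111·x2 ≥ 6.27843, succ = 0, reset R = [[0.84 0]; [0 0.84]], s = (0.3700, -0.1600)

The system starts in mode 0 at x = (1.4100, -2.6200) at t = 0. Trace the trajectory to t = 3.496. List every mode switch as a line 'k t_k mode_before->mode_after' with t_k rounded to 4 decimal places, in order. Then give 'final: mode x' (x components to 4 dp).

1 0.4797 0->1
2 1.9073 1->0
3 2.2596 0->1
4 2.8727 1->0
5 3.1480 0->1
final: 1 1.9840 -5.3996

Mode 0: guard c·x = 0.4996 hit at Δt = 0.4797 (t = 0.4797), x⁻ = (0.4037, -2.7101) → reset → x⁺ = (0.5552, -2.8549), jump to mode 1
Mode 1: guard c·x = 6.2784 hit at Δt = 1.4276 (t = 1.9073), x⁻ = (2.6826, -5.6774) → reset → x⁺ = (2.6234, -4.9290), jump to mode 0
Mode 0: guard c·x = 0.4996 hit at Δt = 0.3523 (t = 2.2596), x⁻ = (1.0926, -4.7136) → reset → x⁺ = (1.1615, -4.6179), jump to mode 1
Mode 1: guard c·x = 6.2784 hit at Δt = 0.6131 (t = 2.8727), x⁻ = (2.4025, -5.8153) → reset → x⁺ = (2.3881, -5.0449), jump to mode 0
Mode 0: guard c·x = 0.4996 hit at Δt = 0.2753 (t = 3.1480), x⁻ = (1.1571, -4.9012) → reset → x⁺ = (1.2183, -4.7831), jump to mode 1
Mode 1: flow for 0.3480 to horizon, guard not reached → x = (1.9840, -5.3996)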